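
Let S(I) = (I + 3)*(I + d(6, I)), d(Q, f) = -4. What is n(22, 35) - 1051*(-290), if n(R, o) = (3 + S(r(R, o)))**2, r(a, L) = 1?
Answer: 304871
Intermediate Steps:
S(I) = (-4 + I)*(3 + I) (S(I) = (I + 3)*(I - 4) = (3 + I)*(-4 + I) = (-4 + I)*(3 + I))
n(R, o) = 81 (n(R, o) = (3 + (-12 + 1**2 - 1*1))**2 = (3 + (-12 + 1 - 1))**2 = (3 - 12)**2 = (-9)**2 = 81)
n(22, 35) - 1051*(-290) = 81 - 1051*(-290) = 81 + 304790 = 304871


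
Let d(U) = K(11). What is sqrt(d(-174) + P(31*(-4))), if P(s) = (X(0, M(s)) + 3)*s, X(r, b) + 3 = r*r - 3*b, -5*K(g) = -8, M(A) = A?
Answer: 2*I*sqrt(288290)/5 ≈ 214.77*I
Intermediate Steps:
K(g) = 8/5 (K(g) = -1/5*(-8) = 8/5)
X(r, b) = -3 + r**2 - 3*b (X(r, b) = -3 + (r*r - 3*b) = -3 + (r**2 - 3*b) = -3 + r**2 - 3*b)
d(U) = 8/5
P(s) = -3*s**2 (P(s) = ((-3 + 0**2 - 3*s) + 3)*s = ((-3 + 0 - 3*s) + 3)*s = ((-3 - 3*s) + 3)*s = (-3*s)*s = -3*s**2)
sqrt(d(-174) + P(31*(-4))) = sqrt(8/5 - 3*(31*(-4))**2) = sqrt(8/5 - 3*(-124)**2) = sqrt(8/5 - 3*15376) = sqrt(8/5 - 46128) = sqrt(-230632/5) = 2*I*sqrt(288290)/5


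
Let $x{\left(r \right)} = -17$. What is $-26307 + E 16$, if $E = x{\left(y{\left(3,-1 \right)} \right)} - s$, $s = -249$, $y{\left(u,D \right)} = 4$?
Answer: $-22595$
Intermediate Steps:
$E = 232$ ($E = -17 - -249 = -17 + 249 = 232$)
$-26307 + E 16 = -26307 + 232 \cdot 16 = -26307 + 3712 = -22595$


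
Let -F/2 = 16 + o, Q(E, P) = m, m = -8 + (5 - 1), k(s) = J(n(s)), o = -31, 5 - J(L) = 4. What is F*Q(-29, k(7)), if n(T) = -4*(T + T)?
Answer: -120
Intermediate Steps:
n(T) = -8*T
J(L) = 1 (J(L) = 5 - 1*4 = 5 - 4 = 1)
k(s) = 1
m = -4 (m = -8 + 4 = -4)
Q(E, P) = -4
F = 30 (F = -2*(16 - 31) = -2*(-15) = 30)
F*Q(-29, k(7)) = 30*(-4) = -120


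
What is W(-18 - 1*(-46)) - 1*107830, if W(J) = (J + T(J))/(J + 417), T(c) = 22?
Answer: -9596860/89 ≈ -1.0783e+5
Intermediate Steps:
W(J) = (22 + J)/(417 + J) (W(J) = (J + 22)/(J + 417) = (22 + J)/(417 + J))
W(-18 - 1*(-46)) - 1*107830 = (22 + (-18 - 1*(-46)))/(417 + (-18 - 1*(-46))) - 1*107830 = (22 + (-18 + 46))/(417 + (-18 + 46)) - 107830 = (22 + 28)/(417 + 28) - 107830 = 50/445 - 107830 = (1/445)*50 - 107830 = 10/89 - 107830 = -9596860/89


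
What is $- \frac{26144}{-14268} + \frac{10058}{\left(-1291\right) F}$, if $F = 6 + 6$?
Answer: $\frac{3632157}{3069998} \approx 1.1831$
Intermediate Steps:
$F = 12$
$- \frac{26144}{-14268} + \frac{10058}{\left(-1291\right) F} = - \frac{26144}{-14268} + \frac{10058}{\left(-1291\right) 12} = \left(-26144\right) \left(- \frac{1}{14268}\right) + \frac{10058}{-15492} = \frac{6536}{3567} + 10058 \left(- \frac{1}{15492}\right) = \frac{6536}{3567} - \frac{5029}{7746} = \frac{3632157}{3069998}$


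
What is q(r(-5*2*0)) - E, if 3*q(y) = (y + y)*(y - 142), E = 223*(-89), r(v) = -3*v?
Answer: 19847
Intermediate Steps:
E = -19847
q(y) = 2*y*(-142 + y)/3 (q(y) = ((y + y)*(y - 142))/3 = ((2*y)*(-142 + y))/3 = (2*y*(-142 + y))/3 = 2*y*(-142 + y)/3)
q(r(-5*2*0)) - E = 2*(-3*(-5*2)*0)*(-142 - 3*(-5*2)*0)/3 - 1*(-19847) = 2*(-(-30)*0)*(-142 - (-30)*0)/3 + 19847 = 2*(-3*0)*(-142 - 3*0)/3 + 19847 = (⅔)*0*(-142 + 0) + 19847 = (⅔)*0*(-142) + 19847 = 0 + 19847 = 19847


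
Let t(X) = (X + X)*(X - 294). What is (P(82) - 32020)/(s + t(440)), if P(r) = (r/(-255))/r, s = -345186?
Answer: 1166443/7894290 ≈ 0.14776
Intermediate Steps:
t(X) = 2*X*(-294 + X) (t(X) = (2*X)*(-294 + X) = 2*X*(-294 + X))
P(r) = -1/255 (P(r) = (r*(-1/255))/r = (-r/255)/r = -1/255)
(P(82) - 32020)/(s + t(440)) = (-1/255 - 32020)/(-345186 + 2*440*(-294 + 440)) = -8165101/(255*(-345186 + 2*440*146)) = -8165101/(255*(-345186 + 128480)) = -8165101/255/(-216706) = -8165101/255*(-1/216706) = 1166443/7894290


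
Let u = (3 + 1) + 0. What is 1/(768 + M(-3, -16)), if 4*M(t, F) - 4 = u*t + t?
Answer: 4/3061 ≈ 0.0013068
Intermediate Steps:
u = 4 (u = 4 + 0 = 4)
M(t, F) = 1 + 5*t/4 (M(t, F) = 1 + (4*t + t)/4 = 1 + (5*t)/4 = 1 + 5*t/4)
1/(768 + M(-3, -16)) = 1/(768 + (1 + (5/4)*(-3))) = 1/(768 + (1 - 15/4)) = 1/(768 - 11/4) = 1/(3061/4) = 4/3061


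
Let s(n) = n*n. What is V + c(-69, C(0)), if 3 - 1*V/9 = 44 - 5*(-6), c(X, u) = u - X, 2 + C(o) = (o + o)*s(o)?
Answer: -572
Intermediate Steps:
s(n) = n²
C(o) = -2 + 2*o³ (C(o) = -2 + (o + o)*o² = -2 + (2*o)*o² = -2 + 2*o³)
V = -639 (V = 27 - 9*(44 - 5*(-6)) = 27 - 9*(44 + 30) = 27 - 9*74 = 27 - 666 = -639)
V + c(-69, C(0)) = -639 + ((-2 + 2*0³) - 1*(-69)) = -639 + ((-2 + 2*0) + 69) = -639 + ((-2 + 0) + 69) = -639 + (-2 + 69) = -639 + 67 = -572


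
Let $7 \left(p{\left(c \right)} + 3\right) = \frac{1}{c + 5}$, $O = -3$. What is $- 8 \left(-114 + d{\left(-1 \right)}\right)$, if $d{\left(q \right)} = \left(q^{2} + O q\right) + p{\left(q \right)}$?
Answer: $\frac{6326}{7} \approx 903.71$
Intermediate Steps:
$p{\left(c \right)} = -3 + \frac{1}{7 \left(5 + c\right)}$ ($p{\left(c \right)} = -3 + \frac{1}{7 \left(c + 5\right)} = -3 + \frac{1}{7 \left(5 + c\right)}$)
$d{\left(q \right)} = q^{2} - 3 q + \frac{-104 - 21 q}{7 \left(5 + q\right)}$ ($d{\left(q \right)} = \left(q^{2} - 3 q\right) + \frac{-104 - 21 q}{7 \left(5 + q\right)} = q^{2} - 3 q + \frac{-104 - 21 q}{7 \left(5 + q\right)}$)
$- 8 \left(-114 + d{\left(-1 \right)}\right) = - 8 \left(-114 + \frac{- \frac{104}{7} - -3 - \left(-3 - 1\right) \left(5 - 1\right)}{5 - 1}\right) = - 8 \left(-114 + \frac{- \frac{104}{7} + 3 - \left(-4\right) 4}{4}\right) = - 8 \left(-114 + \frac{- \frac{104}{7} + 3 + 16}{4}\right) = - 8 \left(-114 + \frac{1}{4} \cdot \frac{29}{7}\right) = - 8 \left(-114 + \frac{29}{28}\right) = \left(-8\right) \left(- \frac{3163}{28}\right) = \frac{6326}{7}$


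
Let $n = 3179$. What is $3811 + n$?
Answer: $6990$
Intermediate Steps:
$3811 + n = 3811 + 3179 = 6990$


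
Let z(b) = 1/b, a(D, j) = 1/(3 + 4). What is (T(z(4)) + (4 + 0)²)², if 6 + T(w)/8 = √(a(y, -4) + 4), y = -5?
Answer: 9024/7 - 512*√203/7 ≈ 247.02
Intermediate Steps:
a(D, j) = ⅐ (a(D, j) = 1/7 = ⅐)
T(w) = -48 + 8*√203/7 (T(w) = -48 + 8*√(⅐ + 4) = -48 + 8*√(29/7) = -48 + 8*(√203/7) = -48 + 8*√203/7)
(T(z(4)) + (4 + 0)²)² = ((-48 + 8*√203/7) + (4 + 0)²)² = ((-48 + 8*√203/7) + 4²)² = ((-48 + 8*√203/7) + 16)² = (-32 + 8*√203/7)²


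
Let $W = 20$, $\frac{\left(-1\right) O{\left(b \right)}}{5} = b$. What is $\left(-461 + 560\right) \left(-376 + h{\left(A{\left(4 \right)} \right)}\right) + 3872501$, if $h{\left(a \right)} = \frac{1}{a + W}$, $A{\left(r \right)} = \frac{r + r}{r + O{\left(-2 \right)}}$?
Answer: $\frac{61364509}{16} \approx 3.8353 \cdot 10^{6}$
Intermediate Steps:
$O{\left(b \right)} = - 5 b$
$A{\left(r \right)} = \frac{2 r}{10 + r}$ ($A{\left(r \right)} = \frac{r + r}{r - -10} = \frac{2 r}{r + 10} = \frac{2 r}{10 + r}$)
$h{\left(a \right)} = \frac{1}{20 + a}$ ($h{\left(a \right)} = \frac{1}{a + 20} = \frac{1}{20 + a}$)
$\left(-461 + 560\right) \left(-376 + h{\left(A{\left(4 \right)} \right)}\right) + 3872501 = \left(-461 + 560\right) \left(-376 + \frac{1}{20 + 2 \cdot 4 \frac{1}{10 + 4}}\right) + 3872501 = 99 \left(-376 + \frac{1}{20 + 2 \cdot 4 \cdot \frac{1}{14}}\right) + 3872501 = 99 \left(-376 + \frac{1}{20 + \frac{4}{7}}\right) + 3872501 = 99 \left(-376 + \frac{1}{\frac{144}{7}}\right) + 3872501 = 99 \left(-376 + \frac{7}{144}\right) + 3872501 = 99 \left(- \frac{54137}{144}\right) + 3872501 = - \frac{595507}{16} + 3872501 = \frac{61364509}{16}$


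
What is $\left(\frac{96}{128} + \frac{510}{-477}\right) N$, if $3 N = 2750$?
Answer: $- \frac{279125}{954} \approx -292.58$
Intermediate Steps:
$N = \frac{2750}{3}$ ($N = \frac{1}{3} \cdot 2750 = \frac{2750}{3} \approx 916.67$)
$\left(\frac{96}{128} + \frac{510}{-477}\right) N = \left(\frac{96}{128} + \frac{510}{-477}\right) \frac{2750}{3} = \left(96 \cdot \frac{1}{128} + 510 \left(- \frac{1}{477}\right)\right) \frac{2750}{3} = \left(\frac{3}{4} - \frac{170}{159}\right) \frac{2750}{3} = \left(- \frac{203}{636}\right) \frac{2750}{3} = - \frac{279125}{954}$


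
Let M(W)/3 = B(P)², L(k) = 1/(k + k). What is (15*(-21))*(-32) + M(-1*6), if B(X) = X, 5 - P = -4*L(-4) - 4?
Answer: 41187/4 ≈ 10297.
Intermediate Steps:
L(k) = 1/(2*k)
P = 17/2 (P = 5 - (-2/(-4) - 4) = 5 - (-2*(-1)/4 - 4) = 5 - (-4*(-⅛) - 4) = 5 - (½ - 4) = 5 - 1*(-7/2) = 5 + 7/2 = 17/2 ≈ 8.5000)
M(W) = 867/4 (M(W) = 3*(17/2)² = 3*(289/4) = 867/4)
(15*(-21))*(-32) + M(-1*6) = (15*(-21))*(-32) + 867/4 = -315*(-32) + 867/4 = 10080 + 867/4 = 41187/4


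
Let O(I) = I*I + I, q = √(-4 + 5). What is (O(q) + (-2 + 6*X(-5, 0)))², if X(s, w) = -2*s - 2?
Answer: 2304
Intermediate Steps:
X(s, w) = -2 - 2*s
q = 1 (q = √1 = 1)
O(I) = I + I² (O(I) = I² + I = I + I²)
(O(q) + (-2 + 6*X(-5, 0)))² = (1*(1 + 1) + (-2 + 6*(-2 - 2*(-5))))² = (1*2 + (-2 + 6*(-2 + 10)))² = (2 + (-2 + 6*8))² = (2 + (-2 + 48))² = (2 + 46)² = 48² = 2304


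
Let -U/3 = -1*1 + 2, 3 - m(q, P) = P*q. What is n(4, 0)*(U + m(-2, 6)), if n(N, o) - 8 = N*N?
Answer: 288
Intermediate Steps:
n(N, o) = 8 + N**2 (n(N, o) = 8 + N*N = 8 + N**2)
m(q, P) = 3 - P*q
U = -3 (U = -3*(-1*1 + 2) = -3*(-1 + 2) = -3*1 = -3)
n(4, 0)*(U + m(-2, 6)) = (8 + 4**2)*(-3 + (3 - 1*6*(-2))) = (8 + 16)*(-3 + (3 + 12)) = 24*(-3 + 15) = 24*12 = 288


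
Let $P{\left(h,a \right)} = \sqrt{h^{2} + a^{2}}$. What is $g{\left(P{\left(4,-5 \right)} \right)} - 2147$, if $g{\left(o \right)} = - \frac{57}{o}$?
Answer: $-2147 - \frac{57 \sqrt{41}}{41} \approx -2155.9$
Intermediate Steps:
$P{\left(h,a \right)} = \sqrt{a^{2} + h^{2}}$
$g{\left(P{\left(4,-5 \right)} \right)} - 2147 = - \frac{57}{\sqrt{\left(-5\right)^{2} + 4^{2}}} - 2147 = - \frac{57}{\sqrt{25 + 16}} - 2147 = - \frac{57}{\sqrt{41}} - 2147 = - 57 \frac{\sqrt{41}}{41} - 2147 = - \frac{57 \sqrt{41}}{41} - 2147 = -2147 - \frac{57 \sqrt{41}}{41}$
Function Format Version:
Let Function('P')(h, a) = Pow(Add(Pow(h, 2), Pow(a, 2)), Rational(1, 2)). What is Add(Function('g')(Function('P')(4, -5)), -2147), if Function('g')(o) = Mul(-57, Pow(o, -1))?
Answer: Add(-2147, Mul(Rational(-57, 41), Pow(41, Rational(1, 2)))) ≈ -2155.9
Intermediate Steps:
Function('P')(h, a) = Pow(Add(Pow(a, 2), Pow(h, 2)), Rational(1, 2))
Add(Function('g')(Function('P')(4, -5)), -2147) = Add(Mul(-57, Pow(Pow(Add(Pow(-5, 2), Pow(4, 2)), Rational(1, 2)), -1)), -2147) = Add(Mul(-57, Pow(Pow(Add(25, 16), Rational(1, 2)), -1)), -2147) = Add(Mul(-57, Pow(Pow(41, Rational(1, 2)), -1)), -2147) = Add(Mul(-57, Mul(Rational(1, 41), Pow(41, Rational(1, 2)))), -2147) = Add(Mul(Rational(-57, 41), Pow(41, Rational(1, 2))), -2147) = Add(-2147, Mul(Rational(-57, 41), Pow(41, Rational(1, 2))))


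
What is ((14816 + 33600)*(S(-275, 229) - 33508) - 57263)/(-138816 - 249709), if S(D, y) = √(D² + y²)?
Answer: 1622380591/388525 - 48416*√128066/388525 ≈ 4131.1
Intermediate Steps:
((14816 + 33600)*(S(-275, 229) - 33508) - 57263)/(-138816 - 249709) = ((14816 + 33600)*(√((-275)² + 229²) - 33508) - 57263)/(-138816 - 249709) = (48416*(√(75625 + 52441) - 33508) - 57263)/(-388525) = (48416*(√128066 - 33508) - 57263)*(-1/388525) = (48416*(-33508 + √128066) - 57263)*(-1/388525) = ((-1622323328 + 48416*√128066) - 57263)*(-1/388525) = (-1622380591 + 48416*√128066)*(-1/388525) = 1622380591/388525 - 48416*√128066/388525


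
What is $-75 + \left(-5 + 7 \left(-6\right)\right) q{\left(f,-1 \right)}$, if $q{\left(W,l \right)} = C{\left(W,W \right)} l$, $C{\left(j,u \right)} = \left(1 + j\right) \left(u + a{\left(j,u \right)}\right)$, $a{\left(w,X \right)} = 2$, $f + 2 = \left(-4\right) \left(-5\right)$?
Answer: $17785$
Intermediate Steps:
$f = 18$ ($f = -2 - -20 = -2 + 20 = 18$)
$C{\left(j,u \right)} = \left(1 + j\right) \left(2 + u\right)$ ($C{\left(j,u \right)} = \left(1 + j\right) \left(u + 2\right) = \left(1 + j\right) \left(2 + u\right)$)
$q{\left(W,l \right)} = l \left(2 + W^{2} + 3 W\right)$ ($q{\left(W,l \right)} = \left(2 + W + 2 W + W W\right) l = \left(2 + W + 2 W + W^{2}\right) l = \left(2 + W^{2} + 3 W\right) l = l \left(2 + W^{2} + 3 W\right)$)
$-75 + \left(-5 + 7 \left(-6\right)\right) q{\left(f,-1 \right)} = -75 + \left(-5 + 7 \left(-6\right)\right) \left(- (2 + 18^{2} + 3 \cdot 18)\right) = -75 + \left(-5 - 42\right) \left(- (2 + 324 + 54)\right) = -75 - 47 \left(\left(-1\right) 380\right) = -75 - -17860 = -75 + 17860 = 17785$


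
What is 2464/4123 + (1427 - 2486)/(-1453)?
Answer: 1135207/855817 ≈ 1.3265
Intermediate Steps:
2464/4123 + (1427 - 2486)/(-1453) = 2464*(1/4123) - 1059*(-1/1453) = 352/589 + 1059/1453 = 1135207/855817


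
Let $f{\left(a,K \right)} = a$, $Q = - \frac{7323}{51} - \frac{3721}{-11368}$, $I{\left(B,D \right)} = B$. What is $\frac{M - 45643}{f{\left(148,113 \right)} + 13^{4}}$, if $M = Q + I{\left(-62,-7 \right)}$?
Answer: $- \frac{8860451511}{5548186504} \approx -1.597$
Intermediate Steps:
$Q = - \frac{27686031}{193256}$ ($Q = \left(-7323\right) \frac{1}{51} - - \frac{3721}{11368} = - \frac{2441}{17} + \frac{3721}{11368} = - \frac{27686031}{193256} \approx -143.26$)
$M = - \frac{39667903}{193256}$ ($M = - \frac{27686031}{193256} - 62 = - \frac{39667903}{193256} \approx -205.26$)
$\frac{M - 45643}{f{\left(148,113 \right)} + 13^{4}} = \frac{- \frac{39667903}{193256} - 45643}{148 + 13^{4}} = - \frac{8860451511}{193256 \left(148 + 28561\right)} = - \frac{8860451511}{193256 \cdot 28709} = \left(- \frac{8860451511}{193256}\right) \frac{1}{28709} = - \frac{8860451511}{5548186504}$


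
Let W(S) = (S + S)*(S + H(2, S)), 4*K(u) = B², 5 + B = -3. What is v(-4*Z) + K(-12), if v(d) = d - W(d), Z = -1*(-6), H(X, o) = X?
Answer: -1064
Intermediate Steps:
B = -8 (B = -5 - 3 = -8)
K(u) = 16 (K(u) = (¼)*(-8)² = (¼)*64 = 16)
W(S) = 2*S*(2 + S) (W(S) = (S + S)*(S + 2) = (2*S)*(2 + S) = 2*S*(2 + S))
Z = 6
v(d) = d - 2*d*(2 + d)
v(-4*Z) + K(-12) = (-4*6)*(-3 - (-8)*6) + 16 = -24*(-3 - 2*(-24)) + 16 = -24*(-3 + 48) + 16 = -24*45 + 16 = -1080 + 16 = -1064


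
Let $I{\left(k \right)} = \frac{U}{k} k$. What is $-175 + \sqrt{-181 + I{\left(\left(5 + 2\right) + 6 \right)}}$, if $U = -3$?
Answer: $-175 + 2 i \sqrt{46} \approx -175.0 + 13.565 i$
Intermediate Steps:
$I{\left(k \right)} = -3$ ($I{\left(k \right)} = - \frac{3}{k} k = -3$)
$-175 + \sqrt{-181 + I{\left(\left(5 + 2\right) + 6 \right)}} = -175 + \sqrt{-181 - 3} = -175 + \sqrt{-184} = -175 + 2 i \sqrt{46}$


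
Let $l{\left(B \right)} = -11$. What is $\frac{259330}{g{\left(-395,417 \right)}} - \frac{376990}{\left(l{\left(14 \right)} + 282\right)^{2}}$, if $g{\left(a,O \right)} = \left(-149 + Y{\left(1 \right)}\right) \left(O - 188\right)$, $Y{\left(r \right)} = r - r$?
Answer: $- \frac{31908730320}{2505880361} \approx -12.734$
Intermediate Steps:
$Y{\left(r \right)} = 0$
$g{\left(a,O \right)} = 28012 - 149 O$ ($g{\left(a,O \right)} = \left(-149 + 0\right) \left(O - 188\right) = - 149 \left(-188 + O\right) = 28012 - 149 O$)
$\frac{259330}{g{\left(-395,417 \right)}} - \frac{376990}{\left(l{\left(14 \right)} + 282\right)^{2}} = \frac{259330}{28012 - 62133} - \frac{376990}{\left(-11 + 282\right)^{2}} = \frac{259330}{28012 - 62133} - \frac{376990}{271^{2}} = \frac{259330}{-34121} - \frac{376990}{73441} = 259330 \left(- \frac{1}{34121}\right) - \frac{376990}{73441} = - \frac{259330}{34121} - \frac{376990}{73441} = - \frac{31908730320}{2505880361}$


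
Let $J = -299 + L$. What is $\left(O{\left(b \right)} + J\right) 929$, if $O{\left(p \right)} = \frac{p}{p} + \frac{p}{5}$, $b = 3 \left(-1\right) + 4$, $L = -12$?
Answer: $- \frac{1439021}{5} \approx -2.878 \cdot 10^{5}$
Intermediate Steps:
$b = 1$ ($b = -3 + 4 = 1$)
$O{\left(p \right)} = 1 + \frac{p}{5}$ ($O{\left(p \right)} = 1 + p \frac{1}{5} = 1 + \frac{p}{5}$)
$J = -311$ ($J = -299 - 12 = -311$)
$\left(O{\left(b \right)} + J\right) 929 = \left(\left(1 + \frac{1}{5} \cdot 1\right) - 311\right) 929 = \left(\left(1 + \frac{1}{5}\right) - 311\right) 929 = \left(\frac{6}{5} - 311\right) 929 = \left(- \frac{1549}{5}\right) 929 = - \frac{1439021}{5}$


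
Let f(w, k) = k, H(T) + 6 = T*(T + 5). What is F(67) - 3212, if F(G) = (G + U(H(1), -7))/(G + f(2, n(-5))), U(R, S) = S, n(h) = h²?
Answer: -73861/23 ≈ -3211.3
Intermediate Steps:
H(T) = -6 + T*(5 + T) (H(T) = -6 + T*(T + 5) = -6 + T*(5 + T))
F(G) = (-7 + G)/(25 + G) (F(G) = (G - 7)/(G + (-5)²) = (-7 + G)/(G + 25) = (-7 + G)/(25 + G))
F(67) - 3212 = (-7 + 67)/(25 + 67) - 3212 = 60/92 - 3212 = (1/92)*60 - 3212 = 15/23 - 3212 = -73861/23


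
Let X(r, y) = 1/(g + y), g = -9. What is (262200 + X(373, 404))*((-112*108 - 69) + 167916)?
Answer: 16130975474751/395 ≈ 4.0838e+10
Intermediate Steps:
X(r, y) = 1/(-9 + y)
(262200 + X(373, 404))*((-112*108 - 69) + 167916) = (262200 + 1/(-9 + 404))*((-112*108 - 69) + 167916) = (262200 + 1/395)*((-12096 - 69) + 167916) = (262200 + 1/395)*(-12165 + 167916) = (103569001/395)*155751 = 16130975474751/395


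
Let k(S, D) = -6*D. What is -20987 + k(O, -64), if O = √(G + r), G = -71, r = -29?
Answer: -20603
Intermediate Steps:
O = 10*I (O = √(-71 - 29) = √(-100) = 10*I ≈ 10.0*I)
-20987 + k(O, -64) = -20987 - 6*(-64) = -20987 + 384 = -20603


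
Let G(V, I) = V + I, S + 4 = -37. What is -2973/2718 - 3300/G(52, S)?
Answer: -272791/906 ≈ -301.09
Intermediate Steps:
S = -41 (S = -4 - 37 = -41)
G(V, I) = I + V
-2973/2718 - 3300/G(52, S) = -2973/2718 - 3300/(-41 + 52) = -2973*1/2718 - 3300/11 = -991/906 - 3300*1/11 = -991/906 - 300 = -272791/906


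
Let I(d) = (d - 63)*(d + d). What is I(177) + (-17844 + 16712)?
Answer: 39224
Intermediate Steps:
I(d) = 2*d*(-63 + d) (I(d) = (-63 + d)*(2*d) = 2*d*(-63 + d))
I(177) + (-17844 + 16712) = 2*177*(-63 + 177) + (-17844 + 16712) = 2*177*114 - 1132 = 40356 - 1132 = 39224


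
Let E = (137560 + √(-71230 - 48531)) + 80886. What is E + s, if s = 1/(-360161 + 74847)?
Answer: 62325702043/285314 + I*√119761 ≈ 2.1845e+5 + 346.06*I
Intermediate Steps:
E = 218446 + I*√119761 (E = (137560 + √(-119761)) + 80886 = (137560 + I*√119761) + 80886 = 218446 + I*√119761 ≈ 2.1845e+5 + 346.06*I)
s = -1/285314 (s = 1/(-285314) = -1/285314 ≈ -3.5049e-6)
E + s = (218446 + I*√119761) - 1/285314 = 62325702043/285314 + I*√119761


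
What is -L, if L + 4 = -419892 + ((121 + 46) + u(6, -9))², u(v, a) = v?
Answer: 389967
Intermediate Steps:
L = -389967 (L = -4 + (-419892 + ((121 + 46) + 6)²) = -4 + (-419892 + (167 + 6)²) = -4 + (-419892 + 173²) = -4 + (-419892 + 29929) = -4 - 389963 = -389967)
-L = -1*(-389967) = 389967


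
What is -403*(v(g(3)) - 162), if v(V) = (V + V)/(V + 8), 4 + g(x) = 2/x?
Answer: 461032/7 ≈ 65862.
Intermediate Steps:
g(x) = -4 + 2/x
v(V) = 2*V/(8 + V) (v(V) = (2*V)/(8 + V) = 2*V/(8 + V))
-403*(v(g(3)) - 162) = -403*(2*(-4 + 2/3)/(8 + (-4 + 2/3)) - 162) = -403*(2*(-4 + 2*(⅓))/(8 + (-4 + 2*(⅓))) - 162) = -403*(2*(-4 + ⅔)/(8 + (-4 + ⅔)) - 162) = -403*(2*(-10/3)/(8 - 10/3) - 162) = -403*(2*(-10/3)/(14/3) - 162) = -403*(2*(-10/3)*(3/14) - 162) = -403*(-10/7 - 162) = -403*(-1144/7) = 461032/7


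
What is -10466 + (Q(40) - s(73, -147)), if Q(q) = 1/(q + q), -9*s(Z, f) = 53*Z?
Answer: -7225991/720 ≈ -10036.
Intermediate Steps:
s(Z, f) = -53*Z/9
Q(q) = 1/(2*q)
-10466 + (Q(40) - s(73, -147)) = -10466 + ((1/2)/40 - (-53)*73/9) = -10466 + ((1/2)*(1/40) - 1*(-3869/9)) = -10466 + (1/80 + 3869/9) = -10466 + 309529/720 = -7225991/720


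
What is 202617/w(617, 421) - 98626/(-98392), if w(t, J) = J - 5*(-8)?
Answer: 9990679225/22679356 ≈ 440.52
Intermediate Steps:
w(t, J) = 40 + J (w(t, J) = J + 40 = 40 + J)
202617/w(617, 421) - 98626/(-98392) = 202617/(40 + 421) - 98626/(-98392) = 202617/461 - 98626*(-1/98392) = 202617*(1/461) + 49313/49196 = 202617/461 + 49313/49196 = 9990679225/22679356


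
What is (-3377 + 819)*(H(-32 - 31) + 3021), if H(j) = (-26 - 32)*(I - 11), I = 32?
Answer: -4612074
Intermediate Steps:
H(j) = -1218 (H(j) = (-26 - 32)*(32 - 11) = -58*21 = -1218)
(-3377 + 819)*(H(-32 - 31) + 3021) = (-3377 + 819)*(-1218 + 3021) = -2558*1803 = -4612074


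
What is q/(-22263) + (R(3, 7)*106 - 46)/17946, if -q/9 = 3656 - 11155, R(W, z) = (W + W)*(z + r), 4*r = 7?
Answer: -362774663/133177266 ≈ -2.7240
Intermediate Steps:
r = 7/4 (r = (¼)*7 = 7/4 ≈ 1.7500)
R(W, z) = 2*W*(7/4 + z) (R(W, z) = (W + W)*(z + 7/4) = (2*W)*(7/4 + z) = 2*W*(7/4 + z))
q = 67491 (q = -9*(3656 - 11155) = -9*(-7499) = 67491)
q/(-22263) + (R(3, 7)*106 - 46)/17946 = 67491/(-22263) + (((½)*3*(7 + 4*7))*106 - 46)/17946 = 67491*(-1/22263) + (((½)*3*(7 + 28))*106 - 46)*(1/17946) = -22497/7421 + (((½)*3*35)*106 - 46)*(1/17946) = -22497/7421 + ((105/2)*106 - 46)*(1/17946) = -22497/7421 + (5565 - 46)*(1/17946) = -22497/7421 + 5519*(1/17946) = -22497/7421 + 5519/17946 = -362774663/133177266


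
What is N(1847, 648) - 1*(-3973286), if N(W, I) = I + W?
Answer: 3975781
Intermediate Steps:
N(1847, 648) - 1*(-3973286) = (648 + 1847) - 1*(-3973286) = 2495 + 3973286 = 3975781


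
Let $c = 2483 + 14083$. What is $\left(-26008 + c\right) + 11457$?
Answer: $2015$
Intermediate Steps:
$c = 16566$
$\left(-26008 + c\right) + 11457 = \left(-26008 + 16566\right) + 11457 = -9442 + 11457 = 2015$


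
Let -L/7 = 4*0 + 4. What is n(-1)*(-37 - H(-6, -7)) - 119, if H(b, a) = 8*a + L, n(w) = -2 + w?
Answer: -260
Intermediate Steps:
L = -28 (L = -7*(4*0 + 4) = -7*(0 + 4) = -7*4 = -28)
H(b, a) = -28 + 8*a (H(b, a) = 8*a - 28 = -28 + 8*a)
n(-1)*(-37 - H(-6, -7)) - 119 = (-2 - 1)*(-37 - (-28 + 8*(-7))) - 119 = -3*(-37 - (-28 - 56)) - 119 = -3*(-37 - 1*(-84)) - 119 = -3*(-37 + 84) - 119 = -3*47 - 119 = -141 - 119 = -260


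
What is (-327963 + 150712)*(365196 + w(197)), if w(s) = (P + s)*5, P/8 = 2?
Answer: -64920128511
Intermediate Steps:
P = 16 (P = 8*2 = 16)
w(s) = 80 + 5*s (w(s) = (16 + s)*5 = 80 + 5*s)
(-327963 + 150712)*(365196 + w(197)) = (-327963 + 150712)*(365196 + (80 + 5*197)) = -177251*(365196 + (80 + 985)) = -177251*(365196 + 1065) = -177251*366261 = -64920128511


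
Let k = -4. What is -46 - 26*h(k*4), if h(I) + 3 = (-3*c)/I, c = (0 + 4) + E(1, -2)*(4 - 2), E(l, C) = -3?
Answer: 167/4 ≈ 41.750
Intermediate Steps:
c = -2 (c = (0 + 4) - 3*(4 - 2) = 4 - 3*2 = 4 - 6 = -2)
h(I) = -3 + 6/I (h(I) = -3 + (-3*(-2))/I = -3 + 6/I)
-46 - 26*h(k*4) = -46 - 26*(-3 + 6/((-4*4))) = -46 - 26*(-3 + 6/(-16)) = -46 - 26*(-3 + 6*(-1/16)) = -46 - 26*(-3 - 3/8) = -46 - 26*(-27/8) = -46 + 351/4 = 167/4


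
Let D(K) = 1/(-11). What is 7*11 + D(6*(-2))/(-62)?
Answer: 52515/682 ≈ 77.001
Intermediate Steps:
D(K) = -1/11
7*11 + D(6*(-2))/(-62) = 7*11 - 1/11/(-62) = 77 - 1/11*(-1/62) = 77 + 1/682 = 52515/682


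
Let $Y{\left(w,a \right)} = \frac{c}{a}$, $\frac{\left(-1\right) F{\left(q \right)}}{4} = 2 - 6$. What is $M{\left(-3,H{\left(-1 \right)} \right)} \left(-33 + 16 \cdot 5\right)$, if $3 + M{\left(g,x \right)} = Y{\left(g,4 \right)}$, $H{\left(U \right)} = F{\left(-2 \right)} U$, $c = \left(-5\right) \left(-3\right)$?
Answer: $\frac{141}{4} \approx 35.25$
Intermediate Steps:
$F{\left(q \right)} = 16$ ($F{\left(q \right)} = - 4 \left(2 - 6\right) = \left(-4\right) \left(-4\right) = 16$)
$c = 15$
$Y{\left(w,a \right)} = \frac{15}{a}$
$H{\left(U \right)} = 16 U$
$M{\left(g,x \right)} = \frac{3}{4}$ ($M{\left(g,x \right)} = -3 + \frac{15}{4} = \frac{3}{4}$)
$M{\left(-3,H{\left(-1 \right)} \right)} \left(-33 + 16 \cdot 5\right) = \frac{3 \left(-33 + 16 \cdot 5\right)}{4} = \frac{3 \left(-33 + 80\right)}{4} = \frac{3}{4} \cdot 47 = \frac{141}{4}$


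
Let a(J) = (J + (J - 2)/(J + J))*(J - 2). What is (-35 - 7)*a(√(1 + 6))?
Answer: -210 + 51*√7 ≈ -75.067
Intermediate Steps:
a(J) = (-2 + J)*(J + (-2 + J)/(2*J)) (a(J) = (J + (-2 + J)/((2*J)))*(-2 + J) = (J + (-2 + J)*(1/(2*J)))*(-2 + J) = (J + (-2 + J)/(2*J))*(-2 + J) = (-2 + J)*(J + (-2 + J)/(2*J)))
(-35 - 7)*a(√(1 + 6)) = (-35 - 7)*(-2 + (√(1 + 6))² + 2/(√(1 + 6)) - 3*√(1 + 6)/2) = -42*(-2 + (√7)² + 2/(√7) - 3*√7/2) = -42*(-2 + 7 + 2*(√7/7) - 3*√7/2) = -42*(-2 + 7 + 2*√7/7 - 3*√7/2) = -42*(5 - 17*√7/14) = -210 + 51*√7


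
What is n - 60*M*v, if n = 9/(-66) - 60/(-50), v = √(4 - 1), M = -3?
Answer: 117/110 + 180*√3 ≈ 312.83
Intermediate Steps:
v = √3 ≈ 1.7320
n = 117/110 (n = 9*(-1/66) - 60*(-1/50) = -3/22 + 6/5 = 117/110 ≈ 1.0636)
n - 60*M*v = 117/110 - (-180)*√3 = 117/110 + 180*√3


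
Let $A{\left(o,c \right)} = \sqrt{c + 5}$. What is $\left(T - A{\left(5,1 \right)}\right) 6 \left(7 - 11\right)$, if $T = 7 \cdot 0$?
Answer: $24 \sqrt{6} \approx 58.788$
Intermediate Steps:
$A{\left(o,c \right)} = \sqrt{5 + c}$
$T = 0$
$\left(T - A{\left(5,1 \right)}\right) 6 \left(7 - 11\right) = \left(0 - \sqrt{5 + 1}\right) 6 \left(7 - 11\right) = \left(0 - \sqrt{6}\right) 6 \left(-4\right) = - \sqrt{6} \left(-24\right) = 24 \sqrt{6}$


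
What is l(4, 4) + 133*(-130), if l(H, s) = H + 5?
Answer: -17281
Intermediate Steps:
l(H, s) = 5 + H
l(4, 4) + 133*(-130) = (5 + 4) + 133*(-130) = 9 - 17290 = -17281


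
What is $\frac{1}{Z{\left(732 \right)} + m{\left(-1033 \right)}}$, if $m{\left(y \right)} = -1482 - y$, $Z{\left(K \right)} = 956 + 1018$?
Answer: $\frac{1}{1525} \approx 0.00065574$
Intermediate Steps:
$Z{\left(K \right)} = 1974$
$\frac{1}{Z{\left(732 \right)} + m{\left(-1033 \right)}} = \frac{1}{1974 - 449} = \frac{1}{1525}$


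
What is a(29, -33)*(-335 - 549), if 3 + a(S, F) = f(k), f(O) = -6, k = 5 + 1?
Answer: 7956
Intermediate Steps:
k = 6
a(S, F) = -9 (a(S, F) = -3 - 6 = -9)
a(29, -33)*(-335 - 549) = -9*(-335 - 549) = -9*(-884) = 7956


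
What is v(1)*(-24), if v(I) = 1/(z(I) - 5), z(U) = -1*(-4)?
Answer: 24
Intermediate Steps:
z(U) = 4
v(I) = -1 (v(I) = 1/(4 - 5) = 1/(-1) = -1)
v(1)*(-24) = -1*(-24) = 24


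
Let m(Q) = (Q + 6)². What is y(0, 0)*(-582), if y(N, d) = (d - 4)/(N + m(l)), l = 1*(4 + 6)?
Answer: 291/32 ≈ 9.0938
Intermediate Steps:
l = 10 (l = 1*10 = 10)
m(Q) = (6 + Q)²
y(N, d) = (-4 + d)/(256 + N) (y(N, d) = (d - 4)/(N + (6 + 10)²) = (-4 + d)/(N + 16²) = (-4 + d)/(N + 256) = (-4 + d)/(256 + N))
y(0, 0)*(-582) = ((-4 + 0)/(256 + 0))*(-582) = (-4/256)*(-582) = ((1/256)*(-4))*(-582) = -1/64*(-582) = 291/32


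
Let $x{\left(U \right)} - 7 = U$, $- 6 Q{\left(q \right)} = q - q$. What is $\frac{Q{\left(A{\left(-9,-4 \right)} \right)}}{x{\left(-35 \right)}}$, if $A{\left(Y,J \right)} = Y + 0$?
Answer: $0$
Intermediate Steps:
$A{\left(Y,J \right)} = Y$
$Q{\left(q \right)} = 0$ ($Q{\left(q \right)} = - \frac{q - q}{6} = \left(- \frac{1}{6}\right) 0 = 0$)
$x{\left(U \right)} = 7 + U$
$\frac{Q{\left(A{\left(-9,-4 \right)} \right)}}{x{\left(-35 \right)}} = \frac{0}{7 - 35} = \frac{0}{-28} = 0 \left(- \frac{1}{28}\right) = 0$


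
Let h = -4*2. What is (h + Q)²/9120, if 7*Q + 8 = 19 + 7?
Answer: 19/5880 ≈ 0.0032313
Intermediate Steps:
h = -8
Q = 18/7 (Q = -8/7 + (19 + 7)/7 = -8/7 + (⅐)*26 = -8/7 + 26/7 = 18/7 ≈ 2.5714)
(h + Q)²/9120 = (-8 + 18/7)²/9120 = (-38/7)²*(1/9120) = (1444/49)*(1/9120) = 19/5880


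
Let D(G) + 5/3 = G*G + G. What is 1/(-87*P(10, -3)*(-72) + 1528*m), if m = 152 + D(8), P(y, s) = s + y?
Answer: 3/1150720 ≈ 2.6071e-6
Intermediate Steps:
D(G) = -5/3 + G + G² (D(G) = -5/3 + (G*G + G) = -5/3 + (G² + G) = -5/3 + (G + G²) = -5/3 + G + G²)
m = 667/3 (m = 152 + (-5/3 + 8 + 8²) = 152 + (-5/3 + 8 + 64) = 152 + 211/3 = 667/3 ≈ 222.33)
1/(-87*P(10, -3)*(-72) + 1528*m) = 1/(-87*(-3 + 10)*(-72) + 1528*(667/3)) = 1/(-87*7*(-72) + 1019176/3) = 1/(-609*(-72) + 1019176/3) = 1/(43848 + 1019176/3) = 1/(1150720/3) = 3/1150720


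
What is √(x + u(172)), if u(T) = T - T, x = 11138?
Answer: √11138 ≈ 105.54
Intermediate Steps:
u(T) = 0
√(x + u(172)) = √(11138 + 0) = √11138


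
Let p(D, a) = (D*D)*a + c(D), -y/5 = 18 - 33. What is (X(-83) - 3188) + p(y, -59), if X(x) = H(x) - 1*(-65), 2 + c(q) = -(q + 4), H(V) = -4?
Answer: -335083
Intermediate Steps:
y = 75 (y = -5*(18 - 33) = -5*(-15) = 75)
c(q) = -6 - q (c(q) = -2 - (q + 4) = -2 - (4 + q) = -2 + (-4 - q) = -6 - q)
X(x) = 61 (X(x) = -4 - 1*(-65) = -4 + 65 = 61)
p(D, a) = -6 - D + a*D**2 (p(D, a) = (D*D)*a + (-6 - D) = D**2*a + (-6 - D) = a*D**2 + (-6 - D) = -6 - D + a*D**2)
(X(-83) - 3188) + p(y, -59) = (61 - 3188) + (-6 - 1*75 - 59*75**2) = -3127 + (-6 - 75 - 59*5625) = -3127 + (-6 - 75 - 331875) = -3127 - 331956 = -335083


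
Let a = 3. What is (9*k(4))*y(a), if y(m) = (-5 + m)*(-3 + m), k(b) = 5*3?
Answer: 0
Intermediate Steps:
k(b) = 15
(9*k(4))*y(a) = (9*15)*(15 + 3**2 - 8*3) = 135*(15 + 9 - 24) = 135*0 = 0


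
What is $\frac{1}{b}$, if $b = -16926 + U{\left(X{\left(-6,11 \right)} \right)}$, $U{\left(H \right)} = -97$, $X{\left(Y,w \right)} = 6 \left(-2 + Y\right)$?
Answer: $- \frac{1}{17023} \approx -5.8744 \cdot 10^{-5}$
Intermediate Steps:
$X{\left(Y,w \right)} = -12 + 6 Y$
$b = -17023$ ($b = -16926 - 97 = -17023$)
$\frac{1}{b} = \frac{1}{-17023} = - \frac{1}{17023}$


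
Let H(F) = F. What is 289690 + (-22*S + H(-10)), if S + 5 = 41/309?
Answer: 89544208/309 ≈ 2.8979e+5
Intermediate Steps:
S = -1504/309 (S = -5 + 41/309 = -1504/309 ≈ -4.8673)
289690 + (-22*S + H(-10)) = 289690 + (-22*(-1504/309) - 10) = 289690 + (33088/309 - 10) = 289690 + 29998/309 = 89544208/309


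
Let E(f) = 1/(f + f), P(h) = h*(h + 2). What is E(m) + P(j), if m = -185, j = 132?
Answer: 6544559/370 ≈ 17688.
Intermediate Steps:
P(h) = h*(2 + h)
E(f) = 1/(2*f)
E(m) + P(j) = (½)/(-185) + 132*(2 + 132) = (½)*(-1/185) + 132*134 = -1/370 + 17688 = 6544559/370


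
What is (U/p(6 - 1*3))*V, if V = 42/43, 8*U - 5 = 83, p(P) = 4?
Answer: 231/86 ≈ 2.6860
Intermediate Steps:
U = 11 (U = 5/8 + (⅛)*83 = 5/8 + 83/8 = 11)
V = 42/43 (V = 42*(1/43) = 42/43 ≈ 0.97674)
(U/p(6 - 1*3))*V = (11/4)*(42/43) = 231/86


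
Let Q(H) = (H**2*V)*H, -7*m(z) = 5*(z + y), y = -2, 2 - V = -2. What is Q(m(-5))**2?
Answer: 250000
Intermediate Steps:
V = 4 (V = 2 - 1*(-2) = 2 + 2 = 4)
m(z) = 10/7 - 5*z/7 (m(z) = -5*(z - 2)/7 = -5*(-2 + z)/7 = -(-10 + 5*z)/7 = 10/7 - 5*z/7)
Q(H) = 4*H**3 (Q(H) = (H**2*4)*H = (4*H**2)*H = 4*H**3)
Q(m(-5))**2 = (4*(10/7 - 5/7*(-5))**3)**2 = (4*(10/7 + 25/7)**3)**2 = (4*5**3)**2 = (4*125)**2 = 500**2 = 250000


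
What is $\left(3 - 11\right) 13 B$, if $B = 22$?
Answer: $-2288$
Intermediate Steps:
$\left(3 - 11\right) 13 B = \left(3 - 11\right) 13 \cdot 22 = \left(-8\right) 13 \cdot 22 = \left(-104\right) 22 = -2288$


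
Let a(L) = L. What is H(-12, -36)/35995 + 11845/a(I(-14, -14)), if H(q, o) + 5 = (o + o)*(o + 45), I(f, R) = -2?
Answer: -426362081/71990 ≈ -5922.5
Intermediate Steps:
H(q, o) = -5 + 2*o*(45 + o) (H(q, o) = -5 + (o + o)*(o + 45) = -5 + (2*o)*(45 + o) = -5 + 2*o*(45 + o))
H(-12, -36)/35995 + 11845/a(I(-14, -14)) = (-5 + 2*(-36)² + 90*(-36))/35995 + 11845/(-2) = (-5 + 2*1296 - 3240)*(1/35995) + 11845*(-½) = (-5 + 2592 - 3240)*(1/35995) - 11845/2 = -653*1/35995 - 11845/2 = -653/35995 - 11845/2 = -426362081/71990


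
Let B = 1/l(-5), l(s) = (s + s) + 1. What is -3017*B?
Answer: 3017/9 ≈ 335.22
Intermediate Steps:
l(s) = 1 + 2*s (l(s) = 2*s + 1 = 1 + 2*s)
B = -⅑ (B = 1/(1 + 2*(-5)) = 1/(1 - 10) = 1/(-9) = -⅑ ≈ -0.11111)
-3017*B = -3017*(-⅑) = 3017/9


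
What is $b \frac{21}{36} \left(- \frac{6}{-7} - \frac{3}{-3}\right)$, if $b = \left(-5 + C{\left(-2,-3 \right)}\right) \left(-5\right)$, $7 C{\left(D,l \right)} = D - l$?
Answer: $\frac{1105}{42} \approx 26.31$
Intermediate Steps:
$C{\left(D,l \right)} = - \frac{l}{7} + \frac{D}{7}$ ($C{\left(D,l \right)} = \frac{D - l}{7} = - \frac{l}{7} + \frac{D}{7}$)
$b = \frac{170}{7}$ ($b = \left(-5 + \left(\left(- \frac{1}{7}\right) \left(-3\right) + \frac{1}{7} \left(-2\right)\right)\right) \left(-5\right) = \left(-5 + \left(\frac{3}{7} - \frac{2}{7}\right)\right) \left(-5\right) = \left(-5 + \frac{1}{7}\right) \left(-5\right) = \left(- \frac{34}{7}\right) \left(-5\right) = \frac{170}{7} \approx 24.286$)
$b \frac{21}{36} \left(- \frac{6}{-7} - \frac{3}{-3}\right) = \frac{170 \cdot \frac{21}{36}}{7} \left(- \frac{6}{-7} - \frac{3}{-3}\right) = \frac{170 \cdot 21 \cdot \frac{1}{36}}{7} \left(\left(-6\right) \left(- \frac{1}{7}\right) - -1\right) = \frac{170}{7} \cdot \frac{7}{12} \left(\frac{6}{7} + 1\right) = \frac{85}{6} \cdot \frac{13}{7} = \frac{1105}{42}$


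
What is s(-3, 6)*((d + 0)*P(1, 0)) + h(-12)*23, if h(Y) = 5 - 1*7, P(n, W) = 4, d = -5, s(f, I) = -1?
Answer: -26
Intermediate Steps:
h(Y) = -2 (h(Y) = 5 - 7 = -2)
s(-3, 6)*((d + 0)*P(1, 0)) + h(-12)*23 = -(-5 + 0)*4 - 2*23 = -(-5)*4 - 46 = -1*(-20) - 46 = 20 - 46 = -26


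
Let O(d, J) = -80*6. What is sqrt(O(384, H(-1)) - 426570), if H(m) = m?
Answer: 15*I*sqrt(1898) ≈ 653.49*I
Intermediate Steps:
O(d, J) = -480
sqrt(O(384, H(-1)) - 426570) = sqrt(-480 - 426570) = sqrt(-427050) = 15*I*sqrt(1898)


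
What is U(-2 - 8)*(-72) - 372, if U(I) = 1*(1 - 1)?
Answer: -372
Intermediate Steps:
U(I) = 0 (U(I) = 1*0 = 0)
U(-2 - 8)*(-72) - 372 = 0*(-72) - 372 = 0 - 372 = -372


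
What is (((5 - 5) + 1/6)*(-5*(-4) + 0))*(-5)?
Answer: -50/3 ≈ -16.667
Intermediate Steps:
(((5 - 5) + 1/6)*(-5*(-4) + 0))*(-5) = ((0 + ⅙)*(20 + 0))*(-5) = ((⅙)*20)*(-5) = (10/3)*(-5) = -50/3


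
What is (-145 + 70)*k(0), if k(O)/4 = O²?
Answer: 0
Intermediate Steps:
k(O) = 4*O²
(-145 + 70)*k(0) = (-145 + 70)*(4*0²) = -300*0 = -75*0 = 0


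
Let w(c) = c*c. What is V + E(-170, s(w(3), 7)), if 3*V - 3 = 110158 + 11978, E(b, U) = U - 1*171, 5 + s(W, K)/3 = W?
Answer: 40554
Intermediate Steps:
w(c) = c²
s(W, K) = -15 + 3*W
E(b, U) = -171 + U (E(b, U) = U - 171 = -171 + U)
V = 40713 (V = 1 + (110158 + 11978)/3 = 1 + (⅓)*122136 = 1 + 40712 = 40713)
V + E(-170, s(w(3), 7)) = 40713 + (-171 + (-15 + 3*3²)) = 40713 + (-171 + (-15 + 3*9)) = 40713 + (-171 + (-15 + 27)) = 40713 + (-171 + 12) = 40713 - 159 = 40554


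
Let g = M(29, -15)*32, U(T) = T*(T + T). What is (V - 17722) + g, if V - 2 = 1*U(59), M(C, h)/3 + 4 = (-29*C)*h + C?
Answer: 1202682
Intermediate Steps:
U(T) = 2*T**2 (U(T) = T*(2*T) = 2*T**2)
M(C, h) = -12 + 3*C - 87*C*h (M(C, h) = -12 + 3*((-29*C)*h + C) = -12 + 3*(-29*C*h + C) = -12 + 3*(C - 29*C*h) = -12 + (3*C - 87*C*h) = -12 + 3*C - 87*C*h)
V = 6964 (V = 2 + 1*(2*59**2) = 2 + 1*(2*3481) = 2 + 1*6962 = 2 + 6962 = 6964)
g = 1213440 (g = (-12 + 3*29 - 87*29*(-15))*32 = (-12 + 87 + 37845)*32 = 37920*32 = 1213440)
(V - 17722) + g = (6964 - 17722) + 1213440 = -10758 + 1213440 = 1202682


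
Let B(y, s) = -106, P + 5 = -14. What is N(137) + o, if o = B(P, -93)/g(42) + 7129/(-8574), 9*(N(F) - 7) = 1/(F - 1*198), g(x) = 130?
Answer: 545769659/101987730 ≈ 5.3513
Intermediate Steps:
P = -19 (P = -5 - 14 = -19)
N(F) = 7 + 1/(9*(-198 + F)) (N(F) = 7 + 1/(9*(F - 1*198)) = 7 + 1/(9*(F - 198)) = 7 + 1/(9*(-198 + F)))
o = -917807/557310 (o = -106/130 + 7129/(-8574) = -106*1/130 + 7129*(-1/8574) = -53/65 - 7129/8574 = -917807/557310 ≈ -1.6469)
N(137) + o = (-12473 + 63*137)/(9*(-198 + 137)) - 917807/557310 = (⅑)*(-12473 + 8631)/(-61) - 917807/557310 = (⅑)*(-1/61)*(-3842) - 917807/557310 = 3842/549 - 917807/557310 = 545769659/101987730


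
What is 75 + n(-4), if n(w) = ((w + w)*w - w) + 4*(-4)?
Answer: 95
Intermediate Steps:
n(w) = -16 - w + 2*w² (n(w) = ((2*w)*w - w) - 16 = (2*w² - w) - 16 = (-w + 2*w²) - 16 = -16 - w + 2*w²)
75 + n(-4) = 75 + (-16 - 1*(-4) + 2*(-4)²) = 75 + (-16 + 4 + 2*16) = 75 + (-16 + 4 + 32) = 75 + 20 = 95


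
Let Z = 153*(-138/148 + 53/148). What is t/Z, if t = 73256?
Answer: -10841888/13005 ≈ -833.67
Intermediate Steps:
Z = -13005/148 (Z = 153*(-138*1/148 + 53*(1/148)) = 153*(-69/74 + 53/148) = 153*(-85/148) = -13005/148 ≈ -87.872)
t/Z = 73256/(-13005/148) = 73256*(-148/13005) = -10841888/13005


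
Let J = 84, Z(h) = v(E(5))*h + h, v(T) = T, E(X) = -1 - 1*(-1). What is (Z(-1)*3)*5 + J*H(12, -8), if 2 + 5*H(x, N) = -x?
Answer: -1251/5 ≈ -250.20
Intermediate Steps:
E(X) = 0 (E(X) = -1 + 1 = 0)
H(x, N) = -⅖ - x/5 (H(x, N) = -⅖ + (-x)/5 = -⅖ - x/5)
Z(h) = h (Z(h) = 0*h + h = 0 + h = h)
(Z(-1)*3)*5 + J*H(12, -8) = -1*3*5 + 84*(-⅖ - ⅕*12) = -3*5 + 84*(-⅖ - 12/5) = -15 + 84*(-14/5) = -15 - 1176/5 = -1251/5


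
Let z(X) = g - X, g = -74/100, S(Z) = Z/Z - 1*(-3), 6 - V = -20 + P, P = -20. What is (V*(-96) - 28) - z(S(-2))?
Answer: -221963/50 ≈ -4439.3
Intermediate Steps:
V = 46 (V = 6 - (-20 - 20) = 6 - 1*(-40) = 6 + 40 = 46)
S(Z) = 4 (S(Z) = 1 + 3 = 4)
g = -37/50 (g = -74*1/100 = -37/50 ≈ -0.74000)
z(X) = -37/50 - X
(V*(-96) - 28) - z(S(-2)) = (46*(-96) - 28) - (-37/50 - 1*4) = (-4416 - 28) - (-37/50 - 4) = -4444 - 1*(-237/50) = -4444 + 237/50 = -221963/50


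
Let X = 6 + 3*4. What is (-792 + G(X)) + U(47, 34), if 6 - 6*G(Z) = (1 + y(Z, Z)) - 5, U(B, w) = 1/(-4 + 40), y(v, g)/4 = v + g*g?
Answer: -36659/36 ≈ -1018.3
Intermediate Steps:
y(v, g) = 4*v + 4*g² (y(v, g) = 4*(v + g*g) = 4*(v + g²) = 4*v + 4*g²)
U(B, w) = 1/36
X = 18 (X = 6 + 12 = 18)
G(Z) = 5/3 - 2*Z/3 - 2*Z²/3 (G(Z) = 1 - ((1 + (4*Z + 4*Z²)) - 5)/6 = 1 - ((1 + 4*Z + 4*Z²) - 5)/6 = 1 - (-4 + 4*Z + 4*Z²)/6 = 1 + (⅔ - 2*Z/3 - 2*Z²/3) = 5/3 - 2*Z/3 - 2*Z²/3)
(-792 + G(X)) + U(47, 34) = (-792 + (5/3 - ⅔*18 - ⅔*18²)) + 1/36 = (-792 + (5/3 - 12 - ⅔*324)) + 1/36 = (-792 + (5/3 - 12 - 216)) + 1/36 = (-792 - 679/3) + 1/36 = -3055/3 + 1/36 = -36659/36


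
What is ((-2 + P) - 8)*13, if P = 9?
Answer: -13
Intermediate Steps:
((-2 + P) - 8)*13 = ((-2 + 9) - 8)*13 = (7 - 8)*13 = -1*13 = -13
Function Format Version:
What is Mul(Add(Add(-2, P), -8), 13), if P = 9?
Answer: -13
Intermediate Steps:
Mul(Add(Add(-2, P), -8), 13) = Mul(Add(Add(-2, 9), -8), 13) = Mul(Add(7, -8), 13) = Mul(-1, 13) = -13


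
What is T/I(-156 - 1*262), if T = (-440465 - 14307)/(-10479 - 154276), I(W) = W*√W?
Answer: 113693*I*√418/7196663155 ≈ 0.00032299*I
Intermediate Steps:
I(W) = W^(3/2)
T = 454772/164755 (T = -454772/(-164755) = -454772*(-1/164755) = 454772/164755 ≈ 2.7603)
T/I(-156 - 1*262) = 454772/(164755*((-156 - 1*262)^(3/2))) = 454772/(164755*((-156 - 262)^(3/2))) = 454772/(164755*((-418)^(3/2))) = 454772/(164755*((-418*I*√418))) = 454772*(I*√418/174724)/164755 = 113693*I*√418/7196663155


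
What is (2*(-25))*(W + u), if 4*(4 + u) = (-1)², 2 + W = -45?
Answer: 5075/2 ≈ 2537.5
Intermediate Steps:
W = -47 (W = -2 - 45 = -47)
u = -15/4 (u = -4 + (¼)*(-1)² = -4 + (¼)*1 = -4 + ¼ = -15/4 ≈ -3.7500)
(2*(-25))*(W + u) = (2*(-25))*(-47 - 15/4) = -50*(-203/4) = 5075/2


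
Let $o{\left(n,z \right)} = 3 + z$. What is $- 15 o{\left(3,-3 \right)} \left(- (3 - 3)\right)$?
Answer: $0$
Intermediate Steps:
$- 15 o{\left(3,-3 \right)} \left(- (3 - 3)\right) = - 15 \left(3 - 3\right) \left(- (3 - 3)\right) = \left(-15\right) 0 \left(\left(-1\right) 0\right) = 0 \cdot 0 = 0$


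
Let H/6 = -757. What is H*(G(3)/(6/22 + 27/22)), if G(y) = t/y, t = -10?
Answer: 30280/3 ≈ 10093.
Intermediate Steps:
H = -4542 (H = 6*(-757) = -4542)
G(y) = -10/y
H*(G(3)/(6/22 + 27/22)) = -4542*(-10/3)/(6/22 + 27/22) = -4542*(-10*1/3)/(6*(1/22) + 27*(1/22)) = -(-15140)/(3/11 + 27/22) = -(-15140)/3/2 = -(-15140)*2/3 = -4542*(-20/9) = 30280/3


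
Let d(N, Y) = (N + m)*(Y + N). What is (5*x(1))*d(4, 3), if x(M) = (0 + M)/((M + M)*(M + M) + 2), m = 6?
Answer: 175/3 ≈ 58.333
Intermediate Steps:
d(N, Y) = (6 + N)*(N + Y) (d(N, Y) = (N + 6)*(Y + N) = (6 + N)*(N + Y))
x(M) = M/(2 + 4*M²) (x(M) = M/((2*M)*(2*M) + 2) = M/(4*M² + 2) = M/(2 + 4*M²))
(5*x(1))*d(4, 3) = (5*((½)*1/(1 + 2*1²)))*(4² + 6*4 + 6*3 + 4*3) = (5*((½)*1/(1 + 2*1)))*(16 + 24 + 18 + 12) = (5*((½)*1/(1 + 2)))*70 = (5*((½)*1/3))*70 = (5*((½)*1*(⅓)))*70 = (5*(⅙))*70 = (⅚)*70 = 175/3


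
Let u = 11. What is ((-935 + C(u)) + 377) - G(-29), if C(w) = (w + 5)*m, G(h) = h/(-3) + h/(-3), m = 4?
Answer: -1540/3 ≈ -513.33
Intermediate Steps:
G(h) = -2*h/3 (G(h) = h*(-1/3) + h*(-1/3) = -h/3 - h/3 = -2*h/3)
C(w) = 20 + 4*w (C(w) = (w + 5)*4 = (5 + w)*4 = 20 + 4*w)
((-935 + C(u)) + 377) - G(-29) = ((-935 + (20 + 4*11)) + 377) - (-2)*(-29)/3 = ((-935 + (20 + 44)) + 377) - 1*58/3 = ((-935 + 64) + 377) - 58/3 = (-871 + 377) - 58/3 = -494 - 58/3 = -1540/3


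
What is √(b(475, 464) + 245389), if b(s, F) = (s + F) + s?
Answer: √246803 ≈ 496.79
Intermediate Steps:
b(s, F) = F + 2*s (b(s, F) = (F + s) + s = F + 2*s)
√(b(475, 464) + 245389) = √((464 + 2*475) + 245389) = √((464 + 950) + 245389) = √(1414 + 245389) = √246803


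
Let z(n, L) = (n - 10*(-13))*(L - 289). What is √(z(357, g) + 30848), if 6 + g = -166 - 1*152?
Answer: I*√267683 ≈ 517.38*I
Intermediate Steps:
g = -324 (g = -6 + (-166 - 1*152) = -6 + (-166 - 152) = -6 - 318 = -324)
z(n, L) = (-289 + L)*(130 + n) (z(n, L) = (n + 130)*(-289 + L) = (130 + n)*(-289 + L) = (-289 + L)*(130 + n))
√(z(357, g) + 30848) = √((-37570 - 289*357 + 130*(-324) - 324*357) + 30848) = √((-37570 - 103173 - 42120 - 115668) + 30848) = √(-298531 + 30848) = √(-267683) = I*√267683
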